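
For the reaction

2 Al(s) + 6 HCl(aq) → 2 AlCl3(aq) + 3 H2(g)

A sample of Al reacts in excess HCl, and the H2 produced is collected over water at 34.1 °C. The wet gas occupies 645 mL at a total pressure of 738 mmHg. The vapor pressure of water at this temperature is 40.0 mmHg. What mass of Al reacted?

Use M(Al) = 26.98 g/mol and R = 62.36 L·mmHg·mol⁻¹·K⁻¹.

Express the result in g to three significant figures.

0.423 g

P(H2) = 738 − 40.0 = 698.0 mmHg
n(H2) = PV/RT = (698.0 × 0.6450) / (62.36 × 307.25) = 0.02350 mol
n(Al) = (2/3) × 0.02350 = 0.01567 mol
m(Al) = 0.01567 × 26.98 = 0.4228 g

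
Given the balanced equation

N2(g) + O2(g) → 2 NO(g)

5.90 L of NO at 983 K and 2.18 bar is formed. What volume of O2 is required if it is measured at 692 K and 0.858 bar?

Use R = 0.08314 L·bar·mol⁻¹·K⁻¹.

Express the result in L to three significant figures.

n(NO) = PV/RT = (2.18 × 5.90) / (0.08314 × 983) = 0.1574 mol
n(O2) = (1/2) × 0.1574 = 0.07870 mol
V = nRT/P = 0.07870 × 0.08314 × 692 / 0.858 = 5.277 L

5.28 L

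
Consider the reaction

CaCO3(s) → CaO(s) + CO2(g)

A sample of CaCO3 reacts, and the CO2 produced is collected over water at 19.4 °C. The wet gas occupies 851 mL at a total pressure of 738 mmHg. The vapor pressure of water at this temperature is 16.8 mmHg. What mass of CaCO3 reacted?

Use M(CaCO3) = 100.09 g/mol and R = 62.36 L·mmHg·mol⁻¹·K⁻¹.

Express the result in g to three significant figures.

3.37 g

P(CO2) = 738 − 16.8 = 721.2 mmHg
n(CO2) = PV/RT = (721.2 × 0.8510) / (62.36 × 292.55) = 0.03364 mol
n(CaCO3) = (1/1) × 0.03364 = 0.03364 mol
m(CaCO3) = 0.03364 × 100.09 = 3.367 g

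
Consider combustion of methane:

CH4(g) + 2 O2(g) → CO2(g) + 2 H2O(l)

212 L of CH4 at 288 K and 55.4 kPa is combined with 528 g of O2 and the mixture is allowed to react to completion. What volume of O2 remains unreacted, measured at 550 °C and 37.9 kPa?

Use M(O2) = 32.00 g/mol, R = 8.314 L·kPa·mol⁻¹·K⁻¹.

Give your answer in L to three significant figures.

n(CH4) = PV/RT = (55.4 × 212) / (8.314 × 288) = 4.905 mol
n(O2) = 528 / 32.00 = 16.50 mol
For 4.905 mol CH4, stoichiometry requires (2/1) × 4.905 = 9.810 mol O2; 16.50 mol is available, so CH4 is limiting.
n(O2) consumed = (2/1) × 4.905 = 9.810 mol; remaining = 16.50 − 9.810 = 6.690 mol
V(O2) = nRT/P = 6.690 × 8.314 × 823.15 / 37.9 = 1208 L

1210 L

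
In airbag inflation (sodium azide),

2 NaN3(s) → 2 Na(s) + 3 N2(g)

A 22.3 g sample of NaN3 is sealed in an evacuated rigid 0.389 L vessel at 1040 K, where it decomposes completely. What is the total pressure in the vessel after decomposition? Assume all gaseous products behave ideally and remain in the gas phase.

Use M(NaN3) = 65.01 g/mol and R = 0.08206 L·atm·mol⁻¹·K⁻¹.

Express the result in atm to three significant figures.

n(NaN3) = 22.3 / 65.01 = 0.3430 mol
n(gas produced) = (3/2) × 0.3430 = 0.5145 mol
P = nRT/V = 0.5145 × 0.08206 × 1040 / 0.389 = 112.9 atm

113 atm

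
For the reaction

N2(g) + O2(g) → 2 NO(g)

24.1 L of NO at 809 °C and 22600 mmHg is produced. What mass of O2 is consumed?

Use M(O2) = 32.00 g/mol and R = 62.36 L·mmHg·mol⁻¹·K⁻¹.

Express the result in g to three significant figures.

129 g

n(NO) = PV/RT = (22600 × 24.1) / (62.36 × 1082.15) = 8.071 mol
n(O2) = (1/2) × 8.071 = 4.035 mol
m(O2) = 4.035 × 32.00 = 129.1 g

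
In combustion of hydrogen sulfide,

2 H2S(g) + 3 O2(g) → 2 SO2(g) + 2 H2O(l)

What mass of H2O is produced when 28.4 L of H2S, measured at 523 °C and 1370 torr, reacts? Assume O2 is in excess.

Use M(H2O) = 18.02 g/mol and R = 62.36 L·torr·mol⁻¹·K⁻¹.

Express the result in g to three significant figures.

n(H2S) = PV/RT = (1370 × 28.4) / (62.36 × 796.15) = 0.7837 mol
n(H2O) = (2/2) × 0.7837 = 0.7837 mol
m(H2O) = 0.7837 × 18.02 = 14.12 g

14.1 g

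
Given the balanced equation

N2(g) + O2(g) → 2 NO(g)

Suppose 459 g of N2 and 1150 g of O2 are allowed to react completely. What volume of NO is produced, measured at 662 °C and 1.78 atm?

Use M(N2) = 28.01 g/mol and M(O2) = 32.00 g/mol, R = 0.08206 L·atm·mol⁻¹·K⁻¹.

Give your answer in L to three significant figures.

n(N2) = 459 / 28.01 = 16.39 mol
n(O2) = 1150 / 32.00 = 35.94 mol
For 16.39 mol N2, stoichiometry requires (1/1) × 16.39 = 16.39 mol O2; 35.94 mol is available, so N2 is limiting.
n(NO) = (2/1) × 16.39 = 32.78 mol
V(NO) = nRT/P = 32.78 × 0.08206 × 935.15 / 1.78 = 1413 L

1410 L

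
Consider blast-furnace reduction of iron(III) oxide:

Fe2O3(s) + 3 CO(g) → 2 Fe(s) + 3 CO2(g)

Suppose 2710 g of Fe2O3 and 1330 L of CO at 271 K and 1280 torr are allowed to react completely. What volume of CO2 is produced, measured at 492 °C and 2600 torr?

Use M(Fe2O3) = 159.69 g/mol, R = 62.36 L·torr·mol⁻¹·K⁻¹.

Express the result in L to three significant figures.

n(Fe2O3) = 2710 / 159.69 = 16.97 mol
n(CO) = PV/RT = (1280 × 1330) / (62.36 × 271) = 100.7 mol
For 16.97 mol Fe2O3, stoichiometry requires (3/1) × 16.97 = 50.91 mol CO; 100.7 mol is available, so Fe2O3 is limiting.
n(CO2) = (3/1) × 16.97 = 50.91 mol
V(CO2) = nRT/P = 50.91 × 62.36 × 765.15 / 2600 = 934.3 L

934 L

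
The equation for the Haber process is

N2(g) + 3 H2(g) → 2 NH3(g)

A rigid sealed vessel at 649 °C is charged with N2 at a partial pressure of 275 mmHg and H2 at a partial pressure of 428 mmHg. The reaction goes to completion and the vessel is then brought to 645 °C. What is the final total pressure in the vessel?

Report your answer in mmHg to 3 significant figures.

416 mmHg

At constant V, partial pressures at 649 °C are proportional to moles, so apply stoichiometry directly to pressures.
P(H2) required for 275 mmHg of N2 = (3/1) × 275 = 825.0 mmHg; available 428 mmHg, so H2 is limiting.
P(N2) remaining = 275 − (1/3) × 428 = 132.3 mmHg
P(gaseous products) = (2)/3 × 428 = 285.3 mmHg
P_total at 649 °C = 132.3 + 285.3 = 417.6 mmHg
Scaling to 645 °C: P = 417.6 × 918.15/922.15 = 415.8 mmHg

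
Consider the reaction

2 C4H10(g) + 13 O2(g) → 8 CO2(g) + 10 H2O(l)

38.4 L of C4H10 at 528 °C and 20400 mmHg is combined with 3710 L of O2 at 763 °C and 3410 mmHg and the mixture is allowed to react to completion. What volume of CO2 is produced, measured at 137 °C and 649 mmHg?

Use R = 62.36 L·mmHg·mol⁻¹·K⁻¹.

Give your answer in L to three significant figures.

n(C4H10) = PV/RT = (20400 × 38.4) / (62.36 × 801.15) = 15.68 mol
n(O2) = PV/RT = (3410 × 3710) / (62.36 × 1036.15) = 195.8 mol
For 15.68 mol C4H10, stoichiometry requires (13/2) × 15.68 = 101.9 mol O2; 195.8 mol is available, so C4H10 is limiting.
n(CO2) = (8/2) × 15.68 = 62.72 mol
V(CO2) = nRT/P = 62.72 × 62.36 × 410.15 / 649 = 2472 L

2470 L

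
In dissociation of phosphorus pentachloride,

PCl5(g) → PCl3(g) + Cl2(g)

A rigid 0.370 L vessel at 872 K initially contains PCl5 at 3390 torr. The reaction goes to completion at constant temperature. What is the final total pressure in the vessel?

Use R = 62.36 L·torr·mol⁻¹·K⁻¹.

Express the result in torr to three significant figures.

6780 torr

At constant T and V, P ∝ n(gas): 1 mol gas → 2 mol gas.
P_final = (2/1) × 3390 = 6780 torr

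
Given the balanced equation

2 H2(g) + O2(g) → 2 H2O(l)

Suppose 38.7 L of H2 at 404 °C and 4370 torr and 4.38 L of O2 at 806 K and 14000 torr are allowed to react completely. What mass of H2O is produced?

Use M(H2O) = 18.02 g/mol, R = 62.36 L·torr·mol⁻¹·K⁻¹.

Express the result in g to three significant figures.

n(H2) = PV/RT = (4370 × 38.7) / (62.36 × 677.15) = 4.005 mol
n(O2) = PV/RT = (14000 × 4.38) / (62.36 × 806) = 1.220 mol
For 4.005 mol H2, stoichiometry requires (1/2) × 4.005 = 2.002 mol O2; 1.220 mol is available, so O2 is limiting.
n(H2O) = (2/1) × 1.220 = 2.440 mol
m(H2O) = 2.440 × 18.02 = 43.97 g

44.0 g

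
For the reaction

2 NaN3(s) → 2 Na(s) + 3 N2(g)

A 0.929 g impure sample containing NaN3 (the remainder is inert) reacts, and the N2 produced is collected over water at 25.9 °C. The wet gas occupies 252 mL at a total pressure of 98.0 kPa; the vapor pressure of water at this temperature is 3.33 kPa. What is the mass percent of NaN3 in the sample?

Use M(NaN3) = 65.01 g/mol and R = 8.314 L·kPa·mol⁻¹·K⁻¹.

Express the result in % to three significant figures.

44.8 %

P(N2) = 98.0 − 3.33 = 94.67 kPa
n(N2) = PV/RT = (94.67 × 0.2520) / (8.314 × 299.05) = 0.009595 mol
n(NaN3) = (2/3) × 0.009595 = 0.006397 mol
m(NaN3) = 0.006397 × 65.01 = 0.4159 g
%NaN3 = 0.4159 / 0.929 × 100 = 44.77%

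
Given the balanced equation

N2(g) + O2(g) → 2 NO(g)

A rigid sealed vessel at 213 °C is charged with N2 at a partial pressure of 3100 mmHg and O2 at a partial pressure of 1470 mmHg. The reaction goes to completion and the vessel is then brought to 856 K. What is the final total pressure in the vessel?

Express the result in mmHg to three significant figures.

Because the vessel is rigid and T is held at 213 °C, work the stoichiometry in partial pressures (P_i = n_iRT/V).
P(O2) required for 3100 mmHg of N2 = (1/1) × 3100 = 3100 mmHg; available 1470 mmHg, so O2 is limiting.
P(N2) remaining = 3100 − (1/1) × 1470 = 1630 mmHg
P(gaseous products) = (2)/1 × 1470 = 2940 mmHg
P_total at 213 °C = 1630 + 2940 = 4570 mmHg
Scaling to 856 K: P = 4570 × 856/486.15 = 8047 mmHg

8050 mmHg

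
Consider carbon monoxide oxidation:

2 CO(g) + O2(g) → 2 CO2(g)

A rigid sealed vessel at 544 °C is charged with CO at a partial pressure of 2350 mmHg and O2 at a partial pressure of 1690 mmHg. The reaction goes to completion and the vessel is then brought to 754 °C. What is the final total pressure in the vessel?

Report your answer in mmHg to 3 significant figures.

With V and T fixed, P_i ∝ n_i, so the mole ratios apply directly to partial pressures at 544 °C.
P(O2) required for 2350 mmHg of CO = (1/2) × 2350 = 1175 mmHg; available 1690 mmHg, so CO is limiting.
P(O2) remaining = 1690 − (1/2) × 2350 = 515.0 mmHg
P(gaseous products) = (2)/2 × 2350 = 2350 mmHg
P_total at 544 °C = 515.0 + 2350 = 2865 mmHg
Scaling to 754 °C: P = 2865 × 1027.15/817.15 = 3601 mmHg

3600 mmHg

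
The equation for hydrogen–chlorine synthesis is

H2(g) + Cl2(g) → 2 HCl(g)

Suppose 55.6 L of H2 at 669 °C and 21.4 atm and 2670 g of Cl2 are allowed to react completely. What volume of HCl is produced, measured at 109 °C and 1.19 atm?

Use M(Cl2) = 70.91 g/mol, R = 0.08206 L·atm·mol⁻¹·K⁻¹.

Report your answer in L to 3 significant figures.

811 L

n(H2) = PV/RT = (21.4 × 55.6) / (0.08206 × 942.15) = 15.39 mol
n(Cl2) = 2670 / 70.91 = 37.65 mol
For 15.39 mol H2, stoichiometry requires (1/1) × 15.39 = 15.39 mol Cl2; 37.65 mol is available, so H2 is limiting.
n(HCl) = (2/1) × 15.39 = 30.78 mol
V(HCl) = nRT/P = 30.78 × 0.08206 × 382.15 / 1.19 = 811.1 L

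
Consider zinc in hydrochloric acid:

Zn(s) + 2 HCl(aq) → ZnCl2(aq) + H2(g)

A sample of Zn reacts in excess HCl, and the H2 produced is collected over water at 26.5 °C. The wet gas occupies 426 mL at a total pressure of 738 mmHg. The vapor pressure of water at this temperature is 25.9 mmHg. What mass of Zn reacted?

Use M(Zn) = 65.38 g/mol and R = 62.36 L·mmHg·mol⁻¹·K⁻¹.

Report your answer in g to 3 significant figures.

P(H2) = 738 − 25.9 = 712.1 mmHg
n(H2) = PV/RT = (712.1 × 0.4260) / (62.36 × 299.65) = 0.01623 mol
n(Zn) = (1/1) × 0.01623 = 0.01623 mol
m(Zn) = 0.01623 × 65.38 = 1.061 g

1.06 g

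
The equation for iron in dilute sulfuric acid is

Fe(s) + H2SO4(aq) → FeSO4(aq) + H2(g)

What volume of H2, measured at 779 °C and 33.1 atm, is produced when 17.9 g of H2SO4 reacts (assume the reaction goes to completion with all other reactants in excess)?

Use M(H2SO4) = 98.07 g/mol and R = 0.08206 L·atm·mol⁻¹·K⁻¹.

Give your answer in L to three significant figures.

0.476 L

n(H2SO4) = 17.90 / 98.07 = 0.1825 mol
n(H2) = (1/1) × 0.1825 = 0.1825 mol
V = nRT/P = 0.1825 × 0.08206 × 1052.15 / 33.1 = 0.4760 L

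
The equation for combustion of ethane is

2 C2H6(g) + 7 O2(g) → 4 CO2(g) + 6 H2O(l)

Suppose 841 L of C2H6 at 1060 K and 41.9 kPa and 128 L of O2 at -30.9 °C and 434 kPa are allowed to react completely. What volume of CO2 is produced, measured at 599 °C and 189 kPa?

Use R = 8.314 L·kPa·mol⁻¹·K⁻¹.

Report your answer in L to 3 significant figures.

n(C2H6) = PV/RT = (41.9 × 841) / (8.314 × 1060) = 3.998 mol
n(O2) = PV/RT = (434 × 128) / (8.314 × 242.25) = 27.58 mol
For 3.998 mol C2H6, stoichiometry requires (7/2) × 3.998 = 13.99 mol O2; 27.58 mol is available, so C2H6 is limiting.
n(CO2) = (4/2) × 3.998 = 7.996 mol
V(CO2) = nRT/P = 7.996 × 8.314 × 872.15 / 189 = 306.8 L

307 L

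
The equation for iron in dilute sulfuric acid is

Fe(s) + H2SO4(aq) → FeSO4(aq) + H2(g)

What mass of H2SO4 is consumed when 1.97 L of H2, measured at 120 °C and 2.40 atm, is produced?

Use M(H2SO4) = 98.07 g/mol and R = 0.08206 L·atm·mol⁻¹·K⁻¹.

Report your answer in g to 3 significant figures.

n(H2) = PV/RT = (2.40 × 1.97) / (0.08206 × 393.15) = 0.1466 mol
n(H2SO4) = (1/1) × 0.1466 = 0.1466 mol
m(H2SO4) = 0.1466 × 98.07 = 14.38 g

14.4 g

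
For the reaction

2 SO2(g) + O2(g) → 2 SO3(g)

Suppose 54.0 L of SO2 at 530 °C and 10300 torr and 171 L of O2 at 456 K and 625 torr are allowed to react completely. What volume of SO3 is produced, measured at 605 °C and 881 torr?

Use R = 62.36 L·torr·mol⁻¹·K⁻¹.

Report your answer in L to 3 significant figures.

n(SO2) = PV/RT = (10300 × 54.0) / (62.36 × 803.15) = 11.11 mol
n(O2) = PV/RT = (625 × 171) / (62.36 × 456) = 3.758 mol
For 11.11 mol SO2, stoichiometry requires (1/2) × 11.11 = 5.555 mol O2; 3.758 mol is available, so O2 is limiting.
n(SO3) = (2/1) × 3.758 = 7.516 mol
V(SO3) = nRT/P = 7.516 × 62.36 × 878.15 / 881 = 467.2 L

467 L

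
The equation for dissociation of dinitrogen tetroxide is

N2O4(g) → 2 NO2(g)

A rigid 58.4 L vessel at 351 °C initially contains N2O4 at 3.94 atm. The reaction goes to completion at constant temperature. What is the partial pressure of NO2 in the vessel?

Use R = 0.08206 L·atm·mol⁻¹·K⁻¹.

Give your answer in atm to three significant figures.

7.88 atm

n(N2O4)₀ = PV/RT = (3.94 × 58.4) / (0.08206 × 624.15) = 4.493 mol
n(NO2) = (2/1) × 4.493 = 8.986 mol
P(NO2) = nRT/V = 8.986 × 0.08206 × 624.15 / 58.4 = 7.881 atm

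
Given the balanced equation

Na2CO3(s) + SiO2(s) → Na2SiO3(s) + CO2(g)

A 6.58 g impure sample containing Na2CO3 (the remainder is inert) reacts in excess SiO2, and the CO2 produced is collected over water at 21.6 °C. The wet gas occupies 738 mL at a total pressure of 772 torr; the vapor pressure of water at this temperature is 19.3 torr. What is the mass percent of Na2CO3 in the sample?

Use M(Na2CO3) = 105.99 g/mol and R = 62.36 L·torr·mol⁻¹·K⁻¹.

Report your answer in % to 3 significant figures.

P(CO2) = 772 − 19.3 = 752.7 torr
n(CO2) = PV/RT = (752.7 × 0.7380) / (62.36 × 294.75) = 0.03022 mol
n(Na2CO3) = (1/1) × 0.03022 = 0.03022 mol
m(Na2CO3) = 0.03022 × 105.99 = 3.203 g
%Na2CO3 = 3.203 / 6.58 × 100 = 48.68%

48.7 %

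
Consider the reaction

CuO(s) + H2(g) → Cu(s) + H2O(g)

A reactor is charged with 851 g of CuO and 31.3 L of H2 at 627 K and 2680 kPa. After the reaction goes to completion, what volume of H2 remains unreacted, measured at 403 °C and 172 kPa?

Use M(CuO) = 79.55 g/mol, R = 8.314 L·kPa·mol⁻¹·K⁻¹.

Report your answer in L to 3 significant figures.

176 L

n(CuO) = 851 / 79.55 = 10.70 mol
n(H2) = PV/RT = (2680 × 31.3) / (8.314 × 627) = 16.09 mol
For 10.70 mol CuO, stoichiometry requires (1/1) × 10.70 = 10.70 mol H2; 16.09 mol is available, so CuO is limiting.
n(H2) consumed = (1/1) × 10.70 = 10.70 mol; remaining = 16.09 − 10.70 = 5.390 mol
V(H2) = nRT/P = 5.390 × 8.314 × 676.15 / 172 = 176.2 L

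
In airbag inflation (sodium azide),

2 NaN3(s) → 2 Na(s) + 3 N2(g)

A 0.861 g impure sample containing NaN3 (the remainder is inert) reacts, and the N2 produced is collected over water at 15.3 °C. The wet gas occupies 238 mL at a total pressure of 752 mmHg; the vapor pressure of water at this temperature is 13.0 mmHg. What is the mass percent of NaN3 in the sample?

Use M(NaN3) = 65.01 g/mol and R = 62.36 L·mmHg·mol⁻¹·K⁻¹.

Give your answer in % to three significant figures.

P(N2) = 752 − 13.0 = 739.0 mmHg
n(N2) = PV/RT = (739.0 × 0.2380) / (62.36 × 288.45) = 0.009778 mol
n(NaN3) = (2/3) × 0.009778 = 0.006519 mol
m(NaN3) = 0.006519 × 65.01 = 0.4238 g
%NaN3 = 0.4238 / 0.861 × 100 = 49.22%

49.2 %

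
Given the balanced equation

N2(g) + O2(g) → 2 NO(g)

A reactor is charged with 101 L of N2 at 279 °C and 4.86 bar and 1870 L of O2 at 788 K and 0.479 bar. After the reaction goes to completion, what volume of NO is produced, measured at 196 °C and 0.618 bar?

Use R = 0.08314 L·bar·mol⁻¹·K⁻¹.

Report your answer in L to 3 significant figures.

n(N2) = PV/RT = (4.86 × 101) / (0.08314 × 552.15) = 10.69 mol
n(O2) = PV/RT = (0.479 × 1870) / (0.08314 × 788) = 13.67 mol
For 10.69 mol N2, stoichiometry requires (1/1) × 10.69 = 10.69 mol O2; 13.67 mol is available, so N2 is limiting.
n(NO) = (2/1) × 10.69 = 21.38 mol
V(NO) = nRT/P = 21.38 × 0.08314 × 469.15 / 0.618 = 1349 L

1350 L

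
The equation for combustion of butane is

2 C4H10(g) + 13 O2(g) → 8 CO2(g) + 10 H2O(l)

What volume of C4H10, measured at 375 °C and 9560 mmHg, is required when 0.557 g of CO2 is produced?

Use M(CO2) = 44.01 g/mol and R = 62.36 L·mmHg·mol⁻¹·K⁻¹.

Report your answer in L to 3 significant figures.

0.0134 L

n(CO2) = 0.5570 / 44.01 = 0.01266 mol
n(C4H10) = (2/8) × 0.01266 = 0.003165 mol
V = nRT/P = 0.003165 × 62.36 × 648.15 / 9560 = 0.01338 L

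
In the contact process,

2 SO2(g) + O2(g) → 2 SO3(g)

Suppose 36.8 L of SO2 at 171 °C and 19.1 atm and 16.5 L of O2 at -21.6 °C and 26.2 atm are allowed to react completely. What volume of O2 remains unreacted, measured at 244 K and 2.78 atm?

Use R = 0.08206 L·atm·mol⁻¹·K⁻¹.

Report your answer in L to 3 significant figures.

81.4 L

n(SO2) = PV/RT = (19.1 × 36.8) / (0.08206 × 444.15) = 19.29 mol
n(O2) = PV/RT = (26.2 × 16.5) / (0.08206 × 251.55) = 20.94 mol
For 19.29 mol SO2, stoichiometry requires (1/2) × 19.29 = 9.645 mol O2; 20.94 mol is available, so SO2 is limiting.
n(O2) consumed = (1/2) × 19.29 = 9.645 mol; remaining = 20.94 − 9.645 = 11.30 mol
V(O2) = nRT/P = 11.30 × 0.08206 × 244 / 2.78 = 81.39 L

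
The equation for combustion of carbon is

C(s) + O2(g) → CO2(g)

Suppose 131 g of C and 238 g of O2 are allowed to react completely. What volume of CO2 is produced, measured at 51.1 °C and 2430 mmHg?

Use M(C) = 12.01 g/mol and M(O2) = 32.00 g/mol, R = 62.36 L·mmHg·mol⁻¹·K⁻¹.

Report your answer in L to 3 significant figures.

n(C) = 131 / 12.01 = 10.91 mol
n(O2) = 238 / 32.00 = 7.438 mol
For 10.91 mol C, stoichiometry requires (1/1) × 10.91 = 10.91 mol O2; 7.438 mol is available, so O2 is limiting.
n(CO2) = (1/1) × 7.438 = 7.438 mol
V(CO2) = nRT/P = 7.438 × 62.36 × 324.25 / 2430 = 61.89 L

61.9 L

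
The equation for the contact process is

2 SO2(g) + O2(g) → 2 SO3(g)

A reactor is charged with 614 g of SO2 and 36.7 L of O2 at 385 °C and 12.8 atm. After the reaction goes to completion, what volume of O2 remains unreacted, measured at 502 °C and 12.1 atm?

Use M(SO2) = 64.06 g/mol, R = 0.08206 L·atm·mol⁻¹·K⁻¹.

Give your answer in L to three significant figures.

20.5 L

n(SO2) = 614 / 64.06 = 9.585 mol
n(O2) = PV/RT = (12.8 × 36.7) / (0.08206 × 658.15) = 8.698 mol
For 9.585 mol SO2, stoichiometry requires (1/2) × 9.585 = 4.793 mol O2; 8.698 mol is available, so SO2 is limiting.
n(O2) consumed = (1/2) × 9.585 = 4.793 mol; remaining = 8.698 − 4.793 = 3.905 mol
V(O2) = nRT/P = 3.905 × 0.08206 × 775.15 / 12.1 = 20.53 L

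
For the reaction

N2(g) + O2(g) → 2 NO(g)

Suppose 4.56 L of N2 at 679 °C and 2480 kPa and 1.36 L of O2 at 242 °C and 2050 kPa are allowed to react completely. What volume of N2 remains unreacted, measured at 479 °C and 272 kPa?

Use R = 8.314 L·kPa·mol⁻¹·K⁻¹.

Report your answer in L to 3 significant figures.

17.9 L

n(N2) = PV/RT = (2480 × 4.56) / (8.314 × 952.15) = 1.429 mol
n(O2) = PV/RT = (2050 × 1.36) / (8.314 × 515.15) = 0.6510 mol
For 1.429 mol N2, stoichiometry requires (1/1) × 1.429 = 1.429 mol O2; 0.6510 mol is available, so O2 is limiting.
n(N2) consumed = (1/1) × 0.6510 = 0.6510 mol; remaining = 1.429 − 0.6510 = 0.7780 mol
V(N2) = nRT/P = 0.7780 × 8.314 × 752.15 / 272 = 17.89 L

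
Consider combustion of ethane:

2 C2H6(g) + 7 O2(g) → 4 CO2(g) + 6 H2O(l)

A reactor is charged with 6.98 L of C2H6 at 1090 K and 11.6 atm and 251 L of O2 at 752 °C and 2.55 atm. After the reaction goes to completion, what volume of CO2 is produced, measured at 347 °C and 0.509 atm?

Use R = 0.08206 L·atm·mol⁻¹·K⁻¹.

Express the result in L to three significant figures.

181 L

n(C2H6) = PV/RT = (11.6 × 6.98) / (0.08206 × 1090) = 0.9052 mol
n(O2) = PV/RT = (2.55 × 251) / (0.08206 × 1025.15) = 7.608 mol
For 0.9052 mol C2H6, stoichiometry requires (7/2) × 0.9052 = 3.168 mol O2; 7.608 mol is available, so C2H6 is limiting.
n(CO2) = (4/2) × 0.9052 = 1.810 mol
V(CO2) = nRT/P = 1.810 × 0.08206 × 620.15 / 0.509 = 181.0 L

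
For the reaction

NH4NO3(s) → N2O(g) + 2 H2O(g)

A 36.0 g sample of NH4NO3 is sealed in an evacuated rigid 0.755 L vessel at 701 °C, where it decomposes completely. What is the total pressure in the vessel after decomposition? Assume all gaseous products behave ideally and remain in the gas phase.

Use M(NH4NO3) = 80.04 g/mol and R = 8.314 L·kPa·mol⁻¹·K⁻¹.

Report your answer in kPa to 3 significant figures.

14500 kPa

n(NH4NO3) = 36.0 / 80.04 = 0.4498 mol
n(gas produced) = (3/1) × 0.4498 = 1.349 mol
P = nRT/V = 1.349 × 8.314 × 974.15 / 0.755 = 14470 kPa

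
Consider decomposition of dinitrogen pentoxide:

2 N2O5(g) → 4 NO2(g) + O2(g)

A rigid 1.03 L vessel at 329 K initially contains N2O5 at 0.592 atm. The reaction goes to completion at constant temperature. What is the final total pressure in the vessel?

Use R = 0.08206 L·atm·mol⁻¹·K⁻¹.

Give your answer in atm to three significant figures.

At constant T and V, P ∝ n(gas): 2 mol gas → 5 mol gas.
P_final = (5/2) × 0.592 = 1.480 atm

1.48 atm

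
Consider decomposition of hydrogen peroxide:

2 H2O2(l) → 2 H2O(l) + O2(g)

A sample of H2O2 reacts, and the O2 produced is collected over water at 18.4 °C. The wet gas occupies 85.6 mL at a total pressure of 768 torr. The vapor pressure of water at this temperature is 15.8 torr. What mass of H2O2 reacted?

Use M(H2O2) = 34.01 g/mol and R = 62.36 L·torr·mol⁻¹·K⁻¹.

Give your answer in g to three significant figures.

0.241 g

P(O2) = 768 − 15.8 = 752.2 torr
n(O2) = PV/RT = (752.2 × 0.08560) / (62.36 × 291.55) = 0.003542 mol
n(H2O2) = (2/1) × 0.003542 = 0.007084 mol
m(H2O2) = 0.007084 × 34.01 = 0.2409 g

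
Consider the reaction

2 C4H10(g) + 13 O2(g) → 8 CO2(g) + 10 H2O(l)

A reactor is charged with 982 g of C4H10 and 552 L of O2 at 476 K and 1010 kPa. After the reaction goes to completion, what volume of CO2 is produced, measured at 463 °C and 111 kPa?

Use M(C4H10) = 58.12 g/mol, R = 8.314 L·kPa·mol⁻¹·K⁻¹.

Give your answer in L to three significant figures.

3730 L

n(C4H10) = 982 / 58.12 = 16.90 mol
n(O2) = PV/RT = (1010 × 552) / (8.314 × 476) = 140.9 mol
For 16.90 mol C4H10, stoichiometry requires (13/2) × 16.90 = 109.8 mol O2; 140.9 mol is available, so C4H10 is limiting.
n(CO2) = (8/2) × 16.90 = 67.60 mol
V(CO2) = nRT/P = 67.60 × 8.314 × 736.15 / 111 = 3727 L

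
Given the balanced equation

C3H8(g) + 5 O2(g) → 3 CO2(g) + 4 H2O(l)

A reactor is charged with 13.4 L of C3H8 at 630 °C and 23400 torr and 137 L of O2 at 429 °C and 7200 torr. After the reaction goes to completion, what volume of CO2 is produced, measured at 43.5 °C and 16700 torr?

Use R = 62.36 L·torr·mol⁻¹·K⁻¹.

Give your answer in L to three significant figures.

n(C3H8) = PV/RT = (23400 × 13.4) / (62.36 × 903.15) = 5.567 mol
n(O2) = PV/RT = (7200 × 137) / (62.36 × 702.15) = 22.53 mol
For 5.567 mol C3H8, stoichiometry requires (5/1) × 5.567 = 27.84 mol O2; 22.53 mol is available, so O2 is limiting.
n(CO2) = (3/5) × 22.53 = 13.52 mol
V(CO2) = nRT/P = 13.52 × 62.36 × 316.65 / 16700 = 15.99 L

16.0 L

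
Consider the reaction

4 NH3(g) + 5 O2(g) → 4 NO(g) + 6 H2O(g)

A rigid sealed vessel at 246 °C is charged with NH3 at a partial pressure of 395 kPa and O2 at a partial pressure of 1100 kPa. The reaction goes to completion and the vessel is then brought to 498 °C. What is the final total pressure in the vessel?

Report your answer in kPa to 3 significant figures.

Because the vessel is rigid and T is held at 246 °C, work the stoichiometry in partial pressures (P_i = n_iRT/V).
P(O2) required for 395 kPa of NH3 = (5/4) × 395 = 493.8 kPa; available 1100 kPa, so NH3 is limiting.
P(O2) remaining = 1100 − (5/4) × 395 = 606.2 kPa
P(gaseous products) = (4+6)/4 × 395 = 987.5 kPa
P_total at 246 °C = 606.2 + 987.5 = 1594 kPa
Scaling to 498 °C: P = 1594 × 771.15/519.15 = 2368 kPa

2370 kPa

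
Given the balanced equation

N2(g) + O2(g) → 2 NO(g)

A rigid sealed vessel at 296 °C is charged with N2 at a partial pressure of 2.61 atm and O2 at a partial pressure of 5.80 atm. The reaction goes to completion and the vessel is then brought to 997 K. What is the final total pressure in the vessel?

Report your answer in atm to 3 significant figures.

14.7 atm

At constant V, partial pressures at 296 °C are proportional to moles, so apply stoichiometry directly to pressures.
P(O2) required for 2.61 atm of N2 = (1/1) × 2.61 = 2.610 atm; available 5.80 atm, so N2 is limiting.
P(O2) remaining = 5.80 − (1/1) × 2.61 = 3.190 atm
P(gaseous products) = (2)/1 × 2.61 = 5.220 atm
P_total at 296 °C = 3.190 + 5.220 = 8.410 atm
Scaling to 997 K: P = 8.410 × 997/569.15 = 14.73 atm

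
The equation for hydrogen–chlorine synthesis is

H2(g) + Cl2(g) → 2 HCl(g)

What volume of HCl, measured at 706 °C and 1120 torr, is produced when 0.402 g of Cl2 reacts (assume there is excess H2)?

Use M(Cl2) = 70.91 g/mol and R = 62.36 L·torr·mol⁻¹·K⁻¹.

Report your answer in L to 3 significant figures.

0.618 L

n(Cl2) = 0.4020 / 70.91 = 0.005669 mol
n(HCl) = (2/1) × 0.005669 = 0.01134 mol
V = nRT/P = 0.01134 × 62.36 × 979.15 / 1120 = 0.6182 L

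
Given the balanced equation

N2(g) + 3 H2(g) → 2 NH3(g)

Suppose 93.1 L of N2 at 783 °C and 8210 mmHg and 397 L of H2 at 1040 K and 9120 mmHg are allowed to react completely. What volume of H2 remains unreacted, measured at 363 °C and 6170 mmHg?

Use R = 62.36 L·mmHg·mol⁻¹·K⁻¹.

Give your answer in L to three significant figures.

n(N2) = PV/RT = (8210 × 93.1) / (62.36 × 1056.15) = 11.61 mol
n(H2) = PV/RT = (9120 × 397) / (62.36 × 1040) = 55.83 mol
For 11.61 mol N2, stoichiometry requires (3/1) × 11.61 = 34.83 mol H2; 55.83 mol is available, so N2 is limiting.
n(H2) consumed = (3/1) × 11.61 = 34.83 mol; remaining = 55.83 − 34.83 = 21.00 mol
V(H2) = nRT/P = 21.00 × 62.36 × 636.15 / 6170 = 135.0 L

135 L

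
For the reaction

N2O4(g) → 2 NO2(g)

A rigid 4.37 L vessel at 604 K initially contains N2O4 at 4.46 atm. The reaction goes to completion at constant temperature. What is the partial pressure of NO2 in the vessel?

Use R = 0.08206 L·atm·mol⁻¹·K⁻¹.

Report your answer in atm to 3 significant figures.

8.92 atm

n(N2O4)₀ = PV/RT = (4.46 × 4.37) / (0.08206 × 604) = 0.3932 mol
n(NO2) = (2/1) × 0.3932 = 0.7864 mol
P(NO2) = nRT/V = 0.7864 × 0.08206 × 604 / 4.37 = 8.919 atm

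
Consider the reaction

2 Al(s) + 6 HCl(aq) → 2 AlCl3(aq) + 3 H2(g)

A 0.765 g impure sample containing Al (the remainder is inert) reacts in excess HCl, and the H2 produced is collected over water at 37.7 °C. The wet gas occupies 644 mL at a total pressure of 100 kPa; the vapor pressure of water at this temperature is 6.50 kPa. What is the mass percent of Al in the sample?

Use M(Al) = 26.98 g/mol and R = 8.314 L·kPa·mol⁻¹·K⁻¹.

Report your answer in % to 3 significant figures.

P(H2) = 100 − 6.50 = 93.50 kPa
n(H2) = PV/RT = (93.50 × 0.6440) / (8.314 × 310.85) = 0.02330 mol
n(Al) = (2/3) × 0.02330 = 0.01553 mol
m(Al) = 0.01553 × 26.98 = 0.4190 g
%Al = 0.4190 / 0.765 × 100 = 54.77%

54.8 %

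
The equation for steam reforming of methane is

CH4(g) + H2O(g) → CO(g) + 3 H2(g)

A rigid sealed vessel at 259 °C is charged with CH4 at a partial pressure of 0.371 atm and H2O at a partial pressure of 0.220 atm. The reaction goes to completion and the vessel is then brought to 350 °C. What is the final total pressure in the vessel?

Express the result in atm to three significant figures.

With V and T fixed, P_i ∝ n_i, so the mole ratios apply directly to partial pressures at 259 °C.
P(H2O) required for 0.371 atm of CH4 = (1/1) × 0.371 = 0.3710 atm; available 0.220 atm, so H2O is limiting.
P(CH4) remaining = 0.371 − (1/1) × 0.220 = 0.1510 atm
P(gaseous products) = (1+3)/1 × 0.220 = 0.8800 atm
P_total at 259 °C = 0.1510 + 0.8800 = 1.031 atm
Scaling to 350 °C: P = 1.031 × 623.15/532.15 = 1.207 atm

1.21 atm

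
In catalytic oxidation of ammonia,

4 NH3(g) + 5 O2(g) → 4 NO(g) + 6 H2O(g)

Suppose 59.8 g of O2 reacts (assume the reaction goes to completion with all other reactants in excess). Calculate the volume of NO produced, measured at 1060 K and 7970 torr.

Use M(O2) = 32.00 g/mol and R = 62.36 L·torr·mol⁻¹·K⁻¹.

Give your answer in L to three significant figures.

12.4 L

n(O2) = 59.80 / 32.00 = 1.869 mol
n(NO) = (4/5) × 1.869 = 1.495 mol
V = nRT/P = 1.495 × 62.36 × 1060 / 7970 = 12.40 L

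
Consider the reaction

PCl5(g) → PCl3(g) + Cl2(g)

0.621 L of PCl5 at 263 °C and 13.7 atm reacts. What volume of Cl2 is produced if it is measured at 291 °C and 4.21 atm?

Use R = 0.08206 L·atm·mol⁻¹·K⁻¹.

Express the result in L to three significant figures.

n(PCl5) = PV/RT = (13.7 × 0.621) / (0.08206 × 536.15) = 0.1934 mol
n(Cl2) = (1/1) × 0.1934 = 0.1934 mol
V = nRT/P = 0.1934 × 0.08206 × 564.15 / 4.21 = 2.127 L

2.13 L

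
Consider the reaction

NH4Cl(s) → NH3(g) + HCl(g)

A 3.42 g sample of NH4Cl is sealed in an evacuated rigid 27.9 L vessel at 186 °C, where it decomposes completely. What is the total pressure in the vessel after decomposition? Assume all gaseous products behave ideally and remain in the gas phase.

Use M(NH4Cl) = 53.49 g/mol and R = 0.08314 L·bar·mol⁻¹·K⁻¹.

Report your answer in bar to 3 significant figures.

0.175 bar

n(NH4Cl) = 3.42 / 53.49 = 0.06394 mol
n(gas produced) = (2/1) × 0.06394 = 0.1279 mol
P = nRT/V = 0.1279 × 0.08314 × 459.15 / 27.9 = 0.1750 bar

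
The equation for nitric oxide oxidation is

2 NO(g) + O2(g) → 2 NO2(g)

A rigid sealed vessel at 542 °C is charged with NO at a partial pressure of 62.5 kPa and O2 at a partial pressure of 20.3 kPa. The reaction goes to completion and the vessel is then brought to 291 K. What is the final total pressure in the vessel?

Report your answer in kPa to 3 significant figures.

22.3 kPa

Because the vessel is rigid and T is held at 542 °C, work the stoichiometry in partial pressures (P_i = n_iRT/V).
P(O2) required for 62.5 kPa of NO = (1/2) × 62.5 = 31.25 kPa; available 20.3 kPa, so O2 is limiting.
P(NO) remaining = 62.5 − (2/1) × 20.3 = 21.90 kPa
P(gaseous products) = (2)/1 × 20.3 = 40.60 kPa
P_total at 542 °C = 21.90 + 40.60 = 62.50 kPa
Scaling to 291 K: P = 62.50 × 291/815.15 = 22.31 kPa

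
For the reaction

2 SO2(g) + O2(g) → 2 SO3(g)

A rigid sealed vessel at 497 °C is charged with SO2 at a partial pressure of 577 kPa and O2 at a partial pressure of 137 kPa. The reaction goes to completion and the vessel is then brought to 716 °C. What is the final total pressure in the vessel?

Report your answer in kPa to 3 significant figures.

741 kPa

Because the vessel is rigid and T is held at 497 °C, work the stoichiometry in partial pressures (P_i = n_iRT/V).
P(O2) required for 577 kPa of SO2 = (1/2) × 577 = 288.5 kPa; available 137 kPa, so O2 is limiting.
P(SO2) remaining = 577 − (2/1) × 137 = 303.0 kPa
P(gaseous products) = (2)/1 × 137 = 274.0 kPa
P_total at 497 °C = 303.0 + 274.0 = 577.0 kPa
Scaling to 716 °C: P = 577.0 × 989.15/770.15 = 741.1 kPa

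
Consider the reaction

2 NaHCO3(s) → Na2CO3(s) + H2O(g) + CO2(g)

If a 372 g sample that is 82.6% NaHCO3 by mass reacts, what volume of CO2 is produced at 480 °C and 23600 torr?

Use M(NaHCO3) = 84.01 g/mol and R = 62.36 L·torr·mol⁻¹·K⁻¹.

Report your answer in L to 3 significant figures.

3.64 L

mass of NaHCO3 = 372 × 82.6/100 = 307.3 g
n(NaHCO3) = 307.3 / 84.01 = 3.658 mol
n(CO2) = (1/2) × 3.658 = 1.829 mol
V = nRT/P = 1.829 × 62.36 × 753.15 / 23600 = 3.640 L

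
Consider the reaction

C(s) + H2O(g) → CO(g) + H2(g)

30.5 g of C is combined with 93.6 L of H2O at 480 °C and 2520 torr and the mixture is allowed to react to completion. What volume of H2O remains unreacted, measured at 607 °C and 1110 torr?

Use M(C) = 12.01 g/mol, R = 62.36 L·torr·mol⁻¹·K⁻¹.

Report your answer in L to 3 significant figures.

123 L

n(C) = 30.5 / 12.01 = 2.540 mol
n(H2O) = PV/RT = (2520 × 93.6) / (62.36 × 753.15) = 5.022 mol
For 2.540 mol C, stoichiometry requires (1/1) × 2.540 = 2.540 mol H2O; 5.022 mol is available, so C is limiting.
n(H2O) consumed = (1/1) × 2.540 = 2.540 mol; remaining = 5.022 − 2.540 = 2.482 mol
V(H2O) = nRT/P = 2.482 × 62.36 × 880.15 / 1110 = 122.7 L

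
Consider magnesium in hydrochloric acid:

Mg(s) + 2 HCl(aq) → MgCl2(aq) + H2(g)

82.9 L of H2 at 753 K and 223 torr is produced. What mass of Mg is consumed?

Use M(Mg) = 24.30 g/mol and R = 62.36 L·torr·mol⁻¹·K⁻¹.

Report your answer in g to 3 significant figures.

n(H2) = PV/RT = (223 × 82.9) / (62.36 × 753) = 0.3937 mol
n(Mg) = (1/1) × 0.3937 = 0.3937 mol
m(Mg) = 0.3937 × 24.30 = 9.567 g

9.57 g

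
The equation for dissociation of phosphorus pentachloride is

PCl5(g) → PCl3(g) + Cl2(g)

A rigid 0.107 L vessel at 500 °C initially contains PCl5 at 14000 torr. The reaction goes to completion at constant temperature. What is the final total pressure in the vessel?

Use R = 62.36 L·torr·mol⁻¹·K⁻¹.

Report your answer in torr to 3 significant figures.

Since T and V are fixed, P_final/P_initial = n_final/n_initial = 2/1.
P_final = (2/1) × 14000 = 28000 torr

28000 torr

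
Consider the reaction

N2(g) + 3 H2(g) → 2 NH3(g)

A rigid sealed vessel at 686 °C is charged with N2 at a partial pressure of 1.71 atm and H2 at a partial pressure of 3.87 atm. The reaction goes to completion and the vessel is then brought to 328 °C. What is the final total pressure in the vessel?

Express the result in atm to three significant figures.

1.88 atm

With V and T fixed, P_i ∝ n_i, so the mole ratios apply directly to partial pressures at 686 °C.
P(H2) required for 1.71 atm of N2 = (3/1) × 1.71 = 5.130 atm; available 3.87 atm, so H2 is limiting.
P(N2) remaining = 1.71 − (1/3) × 3.87 = 0.4200 atm
P(gaseous products) = (2)/3 × 3.87 = 2.580 atm
P_total at 686 °C = 0.4200 + 2.580 = 3.000 atm
Scaling to 328 °C: P = 3.000 × 601.15/959.15 = 1.880 atm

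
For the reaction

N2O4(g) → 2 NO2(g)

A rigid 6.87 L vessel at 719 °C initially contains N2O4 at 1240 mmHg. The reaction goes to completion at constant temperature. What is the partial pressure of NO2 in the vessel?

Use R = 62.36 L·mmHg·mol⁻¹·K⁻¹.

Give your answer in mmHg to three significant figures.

2480 mmHg

n(N2O4)₀ = PV/RT = (1240 × 6.87) / (62.36 × 992.15) = 0.1377 mol
n(NO2) = (2/1) × 0.1377 = 0.2754 mol
P(NO2) = nRT/V = 0.2754 × 62.36 × 992.15 / 6.87 = 2480 mmHg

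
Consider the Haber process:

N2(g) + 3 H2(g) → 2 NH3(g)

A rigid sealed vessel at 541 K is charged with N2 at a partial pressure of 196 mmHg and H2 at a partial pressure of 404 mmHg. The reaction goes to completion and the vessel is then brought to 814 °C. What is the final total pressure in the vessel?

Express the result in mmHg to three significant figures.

664 mmHg

At constant V, partial pressures at 541 K are proportional to moles, so apply stoichiometry directly to pressures.
P(H2) required for 196 mmHg of N2 = (3/1) × 196 = 588.0 mmHg; available 404 mmHg, so H2 is limiting.
P(N2) remaining = 196 − (1/3) × 404 = 61.33 mmHg
P(gaseous products) = (2)/3 × 404 = 269.3 mmHg
P_total at 541 K = 61.33 + 269.3 = 330.6 mmHg
Scaling to 814 °C: P = 330.6 × 1087.15/541 = 664.3 mmHg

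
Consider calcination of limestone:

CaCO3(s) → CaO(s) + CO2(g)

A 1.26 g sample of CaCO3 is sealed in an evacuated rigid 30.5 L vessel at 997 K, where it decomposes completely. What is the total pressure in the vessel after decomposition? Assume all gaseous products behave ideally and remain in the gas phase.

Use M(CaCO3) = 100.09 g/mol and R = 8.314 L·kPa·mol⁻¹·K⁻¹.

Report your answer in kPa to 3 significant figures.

n(CaCO3) = 1.26 / 100.09 = 0.01259 mol
n(gas produced) = (1/1) × 0.01259 = 0.01259 mol
P = nRT/V = 0.01259 × 8.314 × 997 / 30.5 = 3.422 kPa

3.42 kPa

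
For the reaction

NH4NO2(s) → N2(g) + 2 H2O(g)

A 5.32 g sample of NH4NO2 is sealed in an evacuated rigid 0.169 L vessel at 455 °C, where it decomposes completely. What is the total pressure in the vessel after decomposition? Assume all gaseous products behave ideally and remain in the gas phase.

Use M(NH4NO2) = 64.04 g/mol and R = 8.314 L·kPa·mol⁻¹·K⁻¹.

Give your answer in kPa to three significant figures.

n(NH4NO2) = 5.32 / 64.04 = 0.08307 mol
n(gas produced) = (3/1) × 0.08307 = 0.2492 mol
P = nRT/V = 0.2492 × 8.314 × 728.15 / 0.169 = 8927 kPa

8930 kPa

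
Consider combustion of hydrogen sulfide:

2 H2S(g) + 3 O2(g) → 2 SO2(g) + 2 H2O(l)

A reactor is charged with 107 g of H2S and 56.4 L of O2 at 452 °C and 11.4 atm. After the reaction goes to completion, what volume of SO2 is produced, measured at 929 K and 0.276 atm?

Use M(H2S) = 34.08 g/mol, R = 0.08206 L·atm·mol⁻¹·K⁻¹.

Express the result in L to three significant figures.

867 L

n(H2S) = 107 / 34.08 = 3.140 mol
n(O2) = PV/RT = (11.4 × 56.4) / (0.08206 × 725.15) = 10.80 mol
For 3.140 mol H2S, stoichiometry requires (3/2) × 3.140 = 4.710 mol O2; 10.80 mol is available, so H2S is limiting.
n(SO2) = (2/2) × 3.140 = 3.140 mol
V(SO2) = nRT/P = 3.140 × 0.08206 × 929 / 0.276 = 867.3 L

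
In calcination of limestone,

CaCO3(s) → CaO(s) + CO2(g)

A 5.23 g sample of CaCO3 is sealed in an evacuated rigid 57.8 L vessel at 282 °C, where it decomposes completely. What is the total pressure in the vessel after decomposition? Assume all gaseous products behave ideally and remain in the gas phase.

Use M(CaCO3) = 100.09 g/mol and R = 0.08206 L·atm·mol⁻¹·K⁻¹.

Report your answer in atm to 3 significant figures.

n(CaCO3) = 5.23 / 100.09 = 0.05225 mol
n(gas produced) = (1/1) × 0.05225 = 0.05225 mol
P = nRT/V = 0.05225 × 0.08206 × 555.15 / 57.8 = 0.04118 atm

0.0412 atm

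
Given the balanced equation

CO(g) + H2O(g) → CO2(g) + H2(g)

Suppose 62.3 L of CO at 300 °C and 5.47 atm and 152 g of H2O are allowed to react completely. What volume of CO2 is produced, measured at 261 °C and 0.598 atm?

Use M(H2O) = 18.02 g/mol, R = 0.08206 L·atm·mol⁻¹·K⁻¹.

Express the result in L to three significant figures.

531 L

n(CO) = PV/RT = (5.47 × 62.3) / (0.08206 × 573.15) = 7.246 mol
n(H2O) = 152 / 18.02 = 8.435 mol
For 7.246 mol CO, stoichiometry requires (1/1) × 7.246 = 7.246 mol H2O; 8.435 mol is available, so CO is limiting.
n(CO2) = (1/1) × 7.246 = 7.246 mol
V(CO2) = nRT/P = 7.246 × 0.08206 × 534.15 / 0.598 = 531.1 L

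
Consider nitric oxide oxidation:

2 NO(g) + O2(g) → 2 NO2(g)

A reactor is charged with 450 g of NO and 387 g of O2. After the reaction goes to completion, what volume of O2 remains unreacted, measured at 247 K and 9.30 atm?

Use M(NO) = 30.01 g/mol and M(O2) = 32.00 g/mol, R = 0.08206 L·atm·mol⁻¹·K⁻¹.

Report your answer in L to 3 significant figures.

n(NO) = 450 / 30.01 = 15.00 mol
n(O2) = 387 / 32.00 = 12.09 mol
For 15.00 mol NO, stoichiometry requires (1/2) × 15.00 = 7.500 mol O2; 12.09 mol is available, so NO is limiting.
n(O2) consumed = (1/2) × 15.00 = 7.500 mol; remaining = 12.09 − 7.500 = 4.590 mol
V(O2) = nRT/P = 4.590 × 0.08206 × 247 / 9.30 = 10.00 L

10.0 L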